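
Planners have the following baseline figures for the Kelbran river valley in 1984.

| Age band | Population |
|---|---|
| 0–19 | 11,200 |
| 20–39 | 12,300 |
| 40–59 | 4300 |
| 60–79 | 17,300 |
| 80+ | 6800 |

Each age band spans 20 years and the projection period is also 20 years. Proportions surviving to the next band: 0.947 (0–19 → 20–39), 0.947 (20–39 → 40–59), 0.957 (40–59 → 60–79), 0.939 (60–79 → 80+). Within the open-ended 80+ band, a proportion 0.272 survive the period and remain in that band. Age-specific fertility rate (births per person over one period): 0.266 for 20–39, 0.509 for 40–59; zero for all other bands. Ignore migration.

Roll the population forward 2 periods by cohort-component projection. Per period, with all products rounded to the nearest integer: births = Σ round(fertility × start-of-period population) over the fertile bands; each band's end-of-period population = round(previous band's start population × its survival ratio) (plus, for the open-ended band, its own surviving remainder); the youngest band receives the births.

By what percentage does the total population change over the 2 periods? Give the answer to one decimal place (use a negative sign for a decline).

-15.4

(Groups numbered youngest = 1 to oldest = 5.)
Period 1:
Births: 12300 * 0.266 = 3272, 4300 * 0.509 = 2189 — total 5461
Group 2: 11200 * 0.947 = 10606
Group 3: 12300 * 0.947 = 11648
Group 4: 4300 * 0.957 = 4115
Group 5: 17300 * 0.939 + 6800 * 0.272 = 16245 + 1850 = 18095
Population now: 0–19=5461, 20–39=10606, 40–59=11648, 60–79=4115, 80+=18095
Period 2:
Births: 10606 * 0.266 = 2821, 11648 * 0.509 = 5929 — total 8750
Group 2: 5461 * 0.947 = 5172
Group 3: 10606 * 0.947 = 10044
Group 4: 11648 * 0.957 = 11147
Group 5: 4115 * 0.939 + 18095 * 0.272 = 3864 + 4922 = 8786
Population now: 0–19=8750, 20–39=5172, 40–59=10044, 60–79=11147, 80+=8786
Total: 51900 → 43899; change = -8001; percentage change = -15.4%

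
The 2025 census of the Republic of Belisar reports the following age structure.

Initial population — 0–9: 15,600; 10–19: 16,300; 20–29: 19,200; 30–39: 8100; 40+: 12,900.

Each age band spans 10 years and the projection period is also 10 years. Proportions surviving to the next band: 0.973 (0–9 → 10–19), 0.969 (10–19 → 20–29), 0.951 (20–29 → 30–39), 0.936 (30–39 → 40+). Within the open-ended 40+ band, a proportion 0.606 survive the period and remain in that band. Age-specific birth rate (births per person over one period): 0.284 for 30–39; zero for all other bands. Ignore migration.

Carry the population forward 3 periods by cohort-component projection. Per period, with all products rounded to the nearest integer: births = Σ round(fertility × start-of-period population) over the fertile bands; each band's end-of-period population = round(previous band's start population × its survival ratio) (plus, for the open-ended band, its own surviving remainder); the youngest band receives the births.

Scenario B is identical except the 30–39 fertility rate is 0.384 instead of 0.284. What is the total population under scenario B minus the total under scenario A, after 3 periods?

(Bands numbered youngest = 1 to oldest = 5.)
— Period 1 —
Births: 8100 × 0.284 = 2300
Band 2: 15600 × 0.973 = 15179
Band 3: 16300 × 0.969 = 15795
Band 4: 19200 × 0.951 = 18259
Band 5: 8100 × 0.936 + 12900 × 0.606 = 7582 + 7817 = 15399
→ [2300, 15179, 15795, 18259, 15399]
— Period 2 —
Births: 18259 × 0.284 = 5186
Band 2: 2300 × 0.973 = 2238
Band 3: 15179 × 0.969 = 14708
Band 4: 15795 × 0.951 = 15021
Band 5: 18259 × 0.936 + 15399 × 0.606 = 17090 + 9332 = 26422
→ [5186, 2238, 14708, 15021, 26422]
— Period 3 —
Births: 15021 × 0.284 = 4266
Band 2: 5186 × 0.973 = 5046
Band 3: 2238 × 0.969 = 2169
Band 4: 14708 × 0.951 = 13987
Band 5: 15021 × 0.936 + 26422 × 0.606 = 14060 + 16012 = 30072
→ [4266, 5046, 2169, 13987, 30072]
Scenario A total after 3 periods: 55540
Scenario B projection —
— Period 1 —
Births: 8100 × 0.384 = 3110
Band 2: 15600 × 0.973 = 15179
Band 3: 16300 × 0.969 = 15795
Band 4: 19200 × 0.951 = 18259
Band 5: 8100 × 0.936 + 12900 × 0.606 = 7582 + 7817 = 15399
→ [3110, 15179, 15795, 18259, 15399]
— Period 2 —
Births: 18259 × 0.384 = 7011
Band 2: 3110 × 0.973 = 3026
Band 3: 15179 × 0.969 = 14708
Band 4: 15795 × 0.951 = 15021
Band 5: 18259 × 0.936 + 15399 × 0.606 = 17090 + 9332 = 26422
→ [7011, 3026, 14708, 15021, 26422]
— Period 3 —
Births: 15021 × 0.384 = 5768
Band 2: 7011 × 0.973 = 6822
Band 3: 3026 × 0.969 = 2932
Band 4: 14708 × 0.951 = 13987
Band 5: 15021 × 0.936 + 26422 × 0.606 = 14060 + 16012 = 30072
→ [5768, 6822, 2932, 13987, 30072]
Scenario B total after 3 periods: 59581
Difference B − A = 59581 − 55540 = 4041

4041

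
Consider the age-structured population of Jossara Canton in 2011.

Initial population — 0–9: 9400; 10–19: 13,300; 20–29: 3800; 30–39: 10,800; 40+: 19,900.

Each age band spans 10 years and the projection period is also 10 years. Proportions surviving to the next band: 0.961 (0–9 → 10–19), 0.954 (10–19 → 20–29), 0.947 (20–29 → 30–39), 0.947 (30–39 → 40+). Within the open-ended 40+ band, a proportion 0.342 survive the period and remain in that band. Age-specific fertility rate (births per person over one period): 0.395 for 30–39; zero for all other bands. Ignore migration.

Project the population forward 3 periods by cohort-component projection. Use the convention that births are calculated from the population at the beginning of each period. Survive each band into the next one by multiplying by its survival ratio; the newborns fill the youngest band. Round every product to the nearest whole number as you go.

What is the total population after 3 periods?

After projecting period 1:
Births: 10800 * 0.395 = 4266
10–19: 9400 * 0.961 = 9033
20–29: 13300 * 0.954 = 12688
30–39: 3800 * 0.947 = 3599
40+: 10800 * 0.947 + 19900 * 0.342 = 10228 + 6806 = 17034
Giving 4266 / 9033 / 12688 / 3599 / 17034.
After projecting period 2:
Births: 3599 * 0.395 = 1422
10–19: 4266 * 0.961 = 4100
20–29: 9033 * 0.954 = 8617
30–39: 12688 * 0.947 = 12016
40+: 3599 * 0.947 + 17034 * 0.342 = 3408 + 5826 = 9234
Giving 1422 / 4100 / 8617 / 12016 / 9234.
After projecting period 3:
Births: 12016 * 0.395 = 4746
10–19: 1422 * 0.961 = 1367
20–29: 4100 * 0.954 = 3911
30–39: 8617 * 0.947 = 8160
40+: 12016 * 0.947 + 9234 * 0.342 = 11379 + 3158 = 14537
Giving 4746 / 1367 / 3911 / 8160 / 14537.
Total after period 3: 4746 + 1367 + 3911 + 8160 + 14537 = 32721

32721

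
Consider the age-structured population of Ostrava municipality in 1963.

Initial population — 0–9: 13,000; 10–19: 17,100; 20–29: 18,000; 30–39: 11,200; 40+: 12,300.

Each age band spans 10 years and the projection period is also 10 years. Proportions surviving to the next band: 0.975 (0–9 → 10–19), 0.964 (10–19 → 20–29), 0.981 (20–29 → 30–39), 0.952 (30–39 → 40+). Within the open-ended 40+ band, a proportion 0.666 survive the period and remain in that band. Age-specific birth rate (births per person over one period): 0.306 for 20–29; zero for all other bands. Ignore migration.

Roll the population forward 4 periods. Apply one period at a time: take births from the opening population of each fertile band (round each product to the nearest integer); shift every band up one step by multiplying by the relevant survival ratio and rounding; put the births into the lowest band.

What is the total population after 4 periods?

Period 1.
Births: 18000 * 0.306 = 5508
10–19: 13000 * 0.975 = 12675
20–29: 17100 * 0.964 = 16484
30–39: 18000 * 0.981 = 17658
40+: 11200 * 0.952 + 12300 * 0.666 = 10662 + 8192 = 18854
Giving 5508 / 12675 / 16484 / 17658 / 18854.
Period 2.
Births: 16484 * 0.306 = 5044
10–19: 5508 * 0.975 = 5370
20–29: 12675 * 0.964 = 12219
30–39: 16484 * 0.981 = 16171
40+: 17658 * 0.952 + 18854 * 0.666 = 16810 + 12557 = 29367
Giving 5044 / 5370 / 12219 / 16171 / 29367.
Period 3.
Births: 12219 * 0.306 = 3739
10–19: 5044 * 0.975 = 4918
20–29: 5370 * 0.964 = 5177
30–39: 12219 * 0.981 = 11987
40+: 16171 * 0.952 + 29367 * 0.666 = 15395 + 19558 = 34953
Giving 3739 / 4918 / 5177 / 11987 / 34953.
Period 4.
Births: 5177 * 0.306 = 1584
10–19: 3739 * 0.975 = 3646
20–29: 4918 * 0.964 = 4741
30–39: 5177 * 0.981 = 5079
40+: 11987 * 0.952 + 34953 * 0.666 = 11412 + 23279 = 34691
Giving 1584 / 3646 / 4741 / 5079 / 34691.
Total after period 4: 1584 + 3646 + 4741 + 5079 + 34691 = 49741

49741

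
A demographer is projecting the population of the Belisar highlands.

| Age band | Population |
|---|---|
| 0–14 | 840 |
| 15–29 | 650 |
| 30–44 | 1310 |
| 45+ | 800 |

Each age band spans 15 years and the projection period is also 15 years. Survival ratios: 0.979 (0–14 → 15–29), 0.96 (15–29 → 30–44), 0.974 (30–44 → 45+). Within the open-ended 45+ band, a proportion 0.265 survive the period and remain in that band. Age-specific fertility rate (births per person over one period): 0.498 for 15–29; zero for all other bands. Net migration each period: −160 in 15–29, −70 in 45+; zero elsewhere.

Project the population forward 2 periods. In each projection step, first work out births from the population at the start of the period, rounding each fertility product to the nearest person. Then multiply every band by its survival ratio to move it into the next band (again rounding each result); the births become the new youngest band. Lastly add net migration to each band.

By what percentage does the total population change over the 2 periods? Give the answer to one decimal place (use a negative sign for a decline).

Call the groups 1 to 4, youngest first.
After projecting period 1:
Births: 650 * 0.498 = 324
Group 2: 840 * 0.979 = 822
Group 3: 650 * 0.96 = 624
Group 4: 1310 * 0.974 + 800 * 0.265 = 1276 + 212 = 1488
Net migration: Group 2 − 160 → 662; Group 4 − 70 → 1418
Giving 324 / 662 / 624 / 1418.
After projecting period 2:
Births: 662 * 0.498 = 330
Group 2: 324 * 0.979 = 317
Group 3: 662 * 0.96 = 636
Group 4: 624 * 0.974 + 1418 * 0.265 = 608 + 376 = 984
Net migration: Group 2 − 160 → 157; Group 4 − 70 → 914
Giving 330 / 157 / 636 / 914.
Total: 3600 → 2037; change = -1563; percentage change = -43.4%

-43.4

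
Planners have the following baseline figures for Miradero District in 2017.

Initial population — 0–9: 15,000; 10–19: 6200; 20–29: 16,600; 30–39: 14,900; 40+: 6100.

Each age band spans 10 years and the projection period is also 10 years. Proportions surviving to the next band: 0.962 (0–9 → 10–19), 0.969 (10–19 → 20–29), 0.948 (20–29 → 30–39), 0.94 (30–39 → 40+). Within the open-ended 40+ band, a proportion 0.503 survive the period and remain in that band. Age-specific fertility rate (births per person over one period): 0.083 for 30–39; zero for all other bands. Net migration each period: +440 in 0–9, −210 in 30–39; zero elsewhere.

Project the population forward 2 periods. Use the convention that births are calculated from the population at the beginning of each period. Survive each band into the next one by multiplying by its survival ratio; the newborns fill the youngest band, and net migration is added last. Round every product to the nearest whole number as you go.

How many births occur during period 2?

1289

Period 1:
Births: 14900 × 0.083 = 1237
10–19: 15000 × 0.962 = 14430
20–29: 6200 × 0.969 = 6008
30–39: 16600 × 0.948 = 15737
40+: 14900 × 0.94 + 6100 × 0.503 = 14006 + 3068 = 17074
Net migration: 0–9 + 440 → 1677; 30–39 − 210 → 15527
→ [1677, 14430, 6008, 15527, 17074]
Period 2:
Births: 15527 × 0.083 = 1289
10–19: 1677 × 0.962 = 1613
20–29: 14430 × 0.969 = 13983
30–39: 6008 × 0.948 = 5696
40+: 15527 × 0.94 + 17074 × 0.503 = 14595 + 8588 = 23183
Net migration: 0–9 + 440 → 1729; 30–39 − 210 → 5486
→ [1729, 1613, 13983, 5486, 23183]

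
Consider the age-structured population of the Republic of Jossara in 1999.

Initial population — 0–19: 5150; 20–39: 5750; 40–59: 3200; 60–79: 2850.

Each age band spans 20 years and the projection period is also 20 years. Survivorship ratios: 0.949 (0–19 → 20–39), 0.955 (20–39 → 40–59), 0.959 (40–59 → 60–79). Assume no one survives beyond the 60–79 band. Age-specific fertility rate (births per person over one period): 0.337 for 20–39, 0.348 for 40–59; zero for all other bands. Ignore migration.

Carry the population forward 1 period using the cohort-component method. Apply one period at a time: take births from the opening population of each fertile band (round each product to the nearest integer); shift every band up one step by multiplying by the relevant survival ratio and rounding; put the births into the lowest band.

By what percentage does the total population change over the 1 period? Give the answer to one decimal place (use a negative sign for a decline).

After projecting period 1:
Births: 5750 * 0.337 = 1938 ; 3200 * 0.348 = 1114 → 3052
20–39: 5150 * 0.949 = 4887
40–59: 5750 * 0.955 = 5491
60–79: 3200 * 0.959 = 3069
Population now: 0–19=3052, 20–39=4887, 40–59=5491, 60–79=3069
Total: 16950 → 16499; change = -451; percentage change = -2.7%

-2.7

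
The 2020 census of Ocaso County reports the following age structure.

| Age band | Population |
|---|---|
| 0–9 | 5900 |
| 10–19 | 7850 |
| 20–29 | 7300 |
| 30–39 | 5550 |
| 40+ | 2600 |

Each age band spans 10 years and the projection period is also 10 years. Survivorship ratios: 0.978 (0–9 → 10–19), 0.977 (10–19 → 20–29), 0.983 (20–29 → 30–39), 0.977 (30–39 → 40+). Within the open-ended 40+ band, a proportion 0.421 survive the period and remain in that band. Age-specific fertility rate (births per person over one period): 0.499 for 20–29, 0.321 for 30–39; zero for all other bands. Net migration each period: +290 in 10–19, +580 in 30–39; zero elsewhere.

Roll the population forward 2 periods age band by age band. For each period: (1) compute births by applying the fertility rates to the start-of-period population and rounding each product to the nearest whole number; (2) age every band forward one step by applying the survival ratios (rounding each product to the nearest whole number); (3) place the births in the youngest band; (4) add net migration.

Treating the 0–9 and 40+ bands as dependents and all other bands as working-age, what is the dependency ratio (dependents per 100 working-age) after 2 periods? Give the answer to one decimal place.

[period 1]
Births: 7300 × 0.499 = 3643  |  5550 × 0.321 = 1782 → 5425
10–19: 5900 × 0.978 = 5770
20–29: 7850 × 0.977 = 7669
30–39: 7300 × 0.983 = 7176
40+: 5550 × 0.977 + 2600 × 0.421 = 5422 + 1095 = 6517
Net migration: 10–19 + 290 → 6060; 30–39 + 580 → 7756
Giving 5425 / 6060 / 7669 / 7756 / 6517.
[period 2]
Births: 7669 × 0.499 = 3827  |  7756 × 0.321 = 2490 → 6317
10–19: 5425 × 0.978 = 5306
20–29: 6060 × 0.977 = 5921
30–39: 7669 × 0.983 = 7539
40+: 7756 × 0.977 + 6517 × 0.421 = 7578 + 2744 = 10322
Net migration: 10–19 + 290 → 5596; 30–39 + 580 → 8119
Giving 6317 / 5596 / 5921 / 8119 / 10322.
Dependents (band 0–9 + band 40+) = 6317 + 10322 = 16639; working-age = 19636; ratio = 16639/19636 × 100 = 84.7

84.7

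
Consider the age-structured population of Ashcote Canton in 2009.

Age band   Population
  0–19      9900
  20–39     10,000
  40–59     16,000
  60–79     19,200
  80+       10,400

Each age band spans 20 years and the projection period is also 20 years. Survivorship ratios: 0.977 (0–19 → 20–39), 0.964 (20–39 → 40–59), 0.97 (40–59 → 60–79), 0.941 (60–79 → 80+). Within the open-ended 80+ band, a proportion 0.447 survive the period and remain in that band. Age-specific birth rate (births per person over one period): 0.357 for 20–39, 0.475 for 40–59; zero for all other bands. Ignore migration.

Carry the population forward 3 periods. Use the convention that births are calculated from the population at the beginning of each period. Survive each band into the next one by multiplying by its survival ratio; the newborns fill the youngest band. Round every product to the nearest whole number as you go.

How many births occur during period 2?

Let group 1 be 0–19 through group 5 = 80+.
— Period 1 —
Births: 10000 × 0.357 = 3570  |  16000 × 0.475 = 7600 → total 11170
Group 2: 9900 × 0.977 = 9672
Group 3: 10000 × 0.964 = 9640
Group 4: 16000 × 0.97 = 15520
Group 5: 19200 × 0.941 + 10400 × 0.447 = 18067 + 4649 = 22716
Population now: 0–19=11170, 20–39=9672, 40–59=9640, 60–79=15520, 80+=22716
— Period 2 —
Births: 9672 × 0.357 = 3453  |  9640 × 0.475 = 4579 → total 8032
Group 2: 11170 × 0.977 = 10913
Group 3: 9672 × 0.964 = 9324
Group 4: 9640 × 0.97 = 9351
Group 5: 15520 × 0.941 + 22716 × 0.447 = 14604 + 10154 = 24758
Population now: 0–19=8032, 20–39=10913, 40–59=9324, 60–79=9351, 80+=24758

8032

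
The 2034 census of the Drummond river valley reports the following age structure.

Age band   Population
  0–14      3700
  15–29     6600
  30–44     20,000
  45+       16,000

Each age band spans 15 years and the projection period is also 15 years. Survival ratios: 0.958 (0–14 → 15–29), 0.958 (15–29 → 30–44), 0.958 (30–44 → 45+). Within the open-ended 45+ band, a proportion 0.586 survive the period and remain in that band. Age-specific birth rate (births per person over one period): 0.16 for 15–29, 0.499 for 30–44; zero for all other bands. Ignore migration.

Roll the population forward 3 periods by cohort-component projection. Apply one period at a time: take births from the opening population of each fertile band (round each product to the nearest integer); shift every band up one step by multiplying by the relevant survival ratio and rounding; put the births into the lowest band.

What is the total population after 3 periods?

33682

After projecting period 1:
Births: 6600 × 0.16 = 1056 ; 20000 × 0.499 = 9980 → 11036
15–29: 3700 × 0.958 = 3545
30–44: 6600 × 0.958 = 6323
45+: 20000 × 0.958 + 16000 × 0.586 = 19160 + 9376 = 28536
Giving 11036 / 3545 / 6323 / 28536.
After projecting period 2:
Births: 3545 × 0.16 = 567 ; 6323 × 0.499 = 3155 → 3722
15–29: 11036 × 0.958 = 10572
30–44: 3545 × 0.958 = 3396
45+: 6323 × 0.958 + 28536 × 0.586 = 6057 + 16722 = 22779
Giving 3722 / 10572 / 3396 / 22779.
After projecting period 3:
Births: 10572 × 0.16 = 1692 ; 3396 × 0.499 = 1695 → 3387
15–29: 3722 × 0.958 = 3566
30–44: 10572 × 0.958 = 10128
45+: 3396 × 0.958 + 22779 × 0.586 = 3253 + 13348 = 16601
Giving 3387 / 3566 / 10128 / 16601.
Total after period 3: 3387 + 3566 + 10128 + 16601 = 33682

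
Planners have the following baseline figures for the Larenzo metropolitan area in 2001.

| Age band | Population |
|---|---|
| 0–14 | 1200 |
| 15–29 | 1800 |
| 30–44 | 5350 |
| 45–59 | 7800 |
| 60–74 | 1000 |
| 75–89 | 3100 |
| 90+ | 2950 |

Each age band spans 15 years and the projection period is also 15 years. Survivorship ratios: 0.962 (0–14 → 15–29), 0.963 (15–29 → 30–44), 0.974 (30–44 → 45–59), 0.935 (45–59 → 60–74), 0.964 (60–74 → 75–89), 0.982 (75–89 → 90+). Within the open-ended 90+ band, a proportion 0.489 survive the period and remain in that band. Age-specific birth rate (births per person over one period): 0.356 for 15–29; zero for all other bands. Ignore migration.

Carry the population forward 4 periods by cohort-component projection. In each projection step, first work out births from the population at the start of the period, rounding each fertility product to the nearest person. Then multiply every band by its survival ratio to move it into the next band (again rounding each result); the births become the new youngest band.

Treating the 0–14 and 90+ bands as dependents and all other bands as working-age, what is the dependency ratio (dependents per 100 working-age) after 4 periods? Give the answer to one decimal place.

239.7

Period 1:
Births: 1800 * 0.356 = 641
15–29: 1200 * 0.962 = 1154
30–44: 1800 * 0.963 = 1733
45–59: 5350 * 0.974 = 5211
60–74: 7800 * 0.935 = 7293
75–89: 1000 * 0.964 = 964
90+: 3100 * 0.982 + 2950 * 0.489 = 3044 + 1443 = 4487
Giving 641 / 1154 / 1733 / 5211 / 7293 / 964 / 4487.
Period 2:
Births: 1154 * 0.356 = 411
15–29: 641 * 0.962 = 617
30–44: 1154 * 0.963 = 1111
45–59: 1733 * 0.974 = 1688
60–74: 5211 * 0.935 = 4872
75–89: 7293 * 0.964 = 7030
90+: 964 * 0.982 + 4487 * 0.489 = 947 + 2194 = 3141
Giving 411 / 617 / 1111 / 1688 / 4872 / 7030 / 3141.
Period 3:
Births: 617 * 0.356 = 220
15–29: 411 * 0.962 = 395
30–44: 617 * 0.963 = 594
45–59: 1111 * 0.974 = 1082
60–74: 1688 * 0.935 = 1578
75–89: 4872 * 0.964 = 4697
90+: 7030 * 0.982 + 3141 * 0.489 = 6903 + 1536 = 8439
Giving 220 / 395 / 594 / 1082 / 1578 / 4697 / 8439.
Period 4:
Births: 395 * 0.356 = 141
15–29: 220 * 0.962 = 212
30–44: 395 * 0.963 = 380
45–59: 594 * 0.974 = 579
60–74: 1082 * 0.935 = 1012
75–89: 1578 * 0.964 = 1521
90+: 4697 * 0.982 + 8439 * 0.489 = 4612 + 4127 = 8739
Giving 141 / 212 / 380 / 579 / 1012 / 1521 / 8739.
Dependents (band 0–14 + band 90+) = 141 + 8739 = 8880; working-age = 3704; ratio = 8880/3704 × 100 = 239.7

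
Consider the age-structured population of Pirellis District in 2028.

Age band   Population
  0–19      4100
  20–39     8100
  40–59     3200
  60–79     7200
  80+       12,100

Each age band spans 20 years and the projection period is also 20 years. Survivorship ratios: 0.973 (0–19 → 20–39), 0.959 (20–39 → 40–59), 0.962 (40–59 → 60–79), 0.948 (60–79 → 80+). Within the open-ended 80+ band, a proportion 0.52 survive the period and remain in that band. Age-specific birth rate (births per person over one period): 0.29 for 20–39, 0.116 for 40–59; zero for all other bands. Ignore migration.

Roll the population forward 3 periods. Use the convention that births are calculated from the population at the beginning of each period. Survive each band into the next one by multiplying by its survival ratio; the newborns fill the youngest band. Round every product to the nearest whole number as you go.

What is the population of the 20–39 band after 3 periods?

2002

Period 1.
Births: 8100 * 0.29 = 2349 ; 3200 * 0.116 = 371 ⇒ total 2720
20–39: 4100 * 0.973 = 3989
40–59: 8100 * 0.959 = 7768
60–79: 3200 * 0.962 = 3078
80+: 7200 * 0.948 + 12100 * 0.52 = 6826 + 6292 = 13118
Giving 2720 / 3989 / 7768 / 3078 / 13118.
Period 2.
Births: 3989 * 0.29 = 1157 ; 7768 * 0.116 = 901 ⇒ total 2058
20–39: 2720 * 0.973 = 2647
40–59: 3989 * 0.959 = 3825
60–79: 7768 * 0.962 = 7473
80+: 3078 * 0.948 + 13118 * 0.52 = 2918 + 6821 = 9739
Giving 2058 / 2647 / 3825 / 7473 / 9739.
Period 3.
Births: 2647 * 0.29 = 768 ; 3825 * 0.116 = 444 ⇒ total 1212
20–39: 2058 * 0.973 = 2002
40–59: 2647 * 0.959 = 2538
60–79: 3825 * 0.962 = 3680
80+: 7473 * 0.948 + 9739 * 0.52 = 7084 + 5064 = 12148
Giving 1212 / 2002 / 2538 / 3680 / 12148.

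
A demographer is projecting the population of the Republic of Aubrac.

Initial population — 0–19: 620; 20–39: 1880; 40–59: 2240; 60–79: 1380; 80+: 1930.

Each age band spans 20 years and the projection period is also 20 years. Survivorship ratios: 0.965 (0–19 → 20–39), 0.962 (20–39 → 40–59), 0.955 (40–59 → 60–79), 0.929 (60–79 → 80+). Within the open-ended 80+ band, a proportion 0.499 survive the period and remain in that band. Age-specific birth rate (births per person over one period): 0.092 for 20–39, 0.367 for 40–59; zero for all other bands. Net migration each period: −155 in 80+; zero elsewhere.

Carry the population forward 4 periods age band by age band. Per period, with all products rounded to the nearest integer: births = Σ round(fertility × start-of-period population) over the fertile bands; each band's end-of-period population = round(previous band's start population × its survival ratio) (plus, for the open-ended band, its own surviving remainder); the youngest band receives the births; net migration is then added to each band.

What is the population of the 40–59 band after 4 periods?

(Groups numbered youngest = 1 to oldest = 5.)
[period 1]
Births: 1880 × 0.092 = 173, 2240 × 0.367 = 822 → 995
Group 2: 620 × 0.965 = 598
Group 3: 1880 × 0.962 = 1809
Group 4: 2240 × 0.955 = 2139
Group 5: 1380 × 0.929 + 1930 × 0.499 = 1282 + 963 = 2245
Net migration: Group 5 − 155 → 2090
→ [995, 598, 1809, 2139, 2090]
[period 2]
Births: 598 × 0.092 = 55, 1809 × 0.367 = 664 → 719
Group 2: 995 × 0.965 = 960
Group 3: 598 × 0.962 = 575
Group 4: 1809 × 0.955 = 1728
Group 5: 2139 × 0.929 + 2090 × 0.499 = 1987 + 1043 = 3030
Net migration: Group 5 − 155 → 2875
→ [719, 960, 575, 1728, 2875]
[period 3]
Births: 960 × 0.092 = 88, 575 × 0.367 = 211 → 299
Group 2: 719 × 0.965 = 694
Group 3: 960 × 0.962 = 924
Group 4: 575 × 0.955 = 549
Group 5: 1728 × 0.929 + 2875 × 0.499 = 1605 + 1435 = 3040
Net migration: Group 5 − 155 → 2885
→ [299, 694, 924, 549, 2885]
[period 4]
Births: 694 × 0.092 = 64, 924 × 0.367 = 339 → 403
Group 2: 299 × 0.965 = 289
Group 3: 694 × 0.962 = 668
Group 4: 924 × 0.955 = 882
Group 5: 549 × 0.929 + 2885 × 0.499 = 510 + 1440 = 1950
Net migration: Group 5 − 155 → 1795
→ [403, 289, 668, 882, 1795]

668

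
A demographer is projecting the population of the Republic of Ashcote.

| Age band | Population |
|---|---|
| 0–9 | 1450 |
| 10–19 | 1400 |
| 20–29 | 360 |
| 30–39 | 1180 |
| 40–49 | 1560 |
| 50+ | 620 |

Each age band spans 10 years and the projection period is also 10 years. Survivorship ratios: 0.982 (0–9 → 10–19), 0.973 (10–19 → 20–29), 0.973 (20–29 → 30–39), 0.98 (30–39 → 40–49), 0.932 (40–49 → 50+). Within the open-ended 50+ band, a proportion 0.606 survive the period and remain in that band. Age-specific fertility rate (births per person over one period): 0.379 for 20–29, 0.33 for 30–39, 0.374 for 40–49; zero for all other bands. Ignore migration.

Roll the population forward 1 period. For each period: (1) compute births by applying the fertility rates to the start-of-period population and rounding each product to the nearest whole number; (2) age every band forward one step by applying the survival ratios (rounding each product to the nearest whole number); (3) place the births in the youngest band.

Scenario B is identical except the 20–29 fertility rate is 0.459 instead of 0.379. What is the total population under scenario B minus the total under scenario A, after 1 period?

29

(Groups numbered youngest = 1 to oldest = 6.)
— Period 1 —
Births: 360 × 0.379 = 136  |  1180 × 0.33 = 389  |  1560 × 0.374 = 583 ⇒ total 1108
Group 2: 1450 × 0.982 = 1424
Group 3: 1400 × 0.973 = 1362
Group 4: 360 × 0.973 = 350
Group 5: 1180 × 0.98 = 1156
Group 6: 1560 × 0.932 + 620 × 0.606 = 1454 + 376 = 1830
→ [1108, 1424, 1362, 350, 1156, 1830]
Scenario A total after 1 period: 7230
Scenario B projection —
— Period 1 —
Births: 360 × 0.459 = 165  |  1180 × 0.33 = 389  |  1560 × 0.374 = 583 ⇒ total 1137
Group 2: 1450 × 0.982 = 1424
Group 3: 1400 × 0.973 = 1362
Group 4: 360 × 0.973 = 350
Group 5: 1180 × 0.98 = 1156
Group 6: 1560 × 0.932 + 620 × 0.606 = 1454 + 376 = 1830
→ [1137, 1424, 1362, 350, 1156, 1830]
Scenario B total after 1 period: 7259
Difference B − A = 7259 − 7230 = 29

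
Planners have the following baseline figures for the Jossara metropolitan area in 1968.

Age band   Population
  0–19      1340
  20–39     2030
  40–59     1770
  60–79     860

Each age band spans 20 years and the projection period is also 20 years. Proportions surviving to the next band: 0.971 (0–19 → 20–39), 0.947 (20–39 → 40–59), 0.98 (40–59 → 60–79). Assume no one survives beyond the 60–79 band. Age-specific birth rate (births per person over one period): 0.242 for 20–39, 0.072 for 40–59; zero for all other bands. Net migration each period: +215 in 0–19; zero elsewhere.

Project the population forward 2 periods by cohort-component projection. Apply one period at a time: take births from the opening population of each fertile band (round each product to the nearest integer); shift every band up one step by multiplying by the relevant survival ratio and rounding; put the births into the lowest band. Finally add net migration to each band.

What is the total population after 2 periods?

4593

[period 1]
Births: 2030 * 0.242 = 491  |  1770 * 0.072 = 127 → total 618
20–39: 1340 * 0.971 = 1301
40–59: 2030 * 0.947 = 1922
60–79: 1770 * 0.98 = 1735
Net migration: 0–19 + 215 → 833
Giving 833 / 1301 / 1922 / 1735.
[period 2]
Births: 1301 * 0.242 = 315  |  1922 * 0.072 = 138 → total 453
20–39: 833 * 0.971 = 809
40–59: 1301 * 0.947 = 1232
60–79: 1922 * 0.98 = 1884
Net migration: 0–19 + 215 → 668
Giving 668 / 809 / 1232 / 1884.
Total after period 2: 668 + 809 + 1232 + 1884 = 4593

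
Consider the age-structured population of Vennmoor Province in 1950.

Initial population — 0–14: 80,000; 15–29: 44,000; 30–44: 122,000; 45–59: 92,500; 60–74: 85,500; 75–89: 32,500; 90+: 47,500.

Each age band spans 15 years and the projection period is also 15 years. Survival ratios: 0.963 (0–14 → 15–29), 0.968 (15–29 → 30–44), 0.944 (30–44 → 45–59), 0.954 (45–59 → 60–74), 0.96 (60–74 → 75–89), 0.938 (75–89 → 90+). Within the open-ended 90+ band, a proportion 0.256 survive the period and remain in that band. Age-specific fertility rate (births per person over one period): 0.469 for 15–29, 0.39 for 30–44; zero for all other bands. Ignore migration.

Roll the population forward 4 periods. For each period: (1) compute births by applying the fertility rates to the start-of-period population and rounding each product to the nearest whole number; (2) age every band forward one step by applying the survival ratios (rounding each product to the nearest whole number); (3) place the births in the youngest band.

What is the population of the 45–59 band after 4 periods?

Numbering the groups 1..7 from youngest to oldest:
Period 1.
Births: 44000 * 0.469 = 20636 ; 122000 * 0.39 = 47580 ⇒ total 68216
Group 2: 80000 * 0.963 = 77040
Group 3: 44000 * 0.968 = 42592
Group 4: 122000 * 0.944 = 115168
Group 5: 92500 * 0.954 = 88245
Group 6: 85500 * 0.96 = 82080
Group 7: 32500 * 0.938 + 47500 * 0.256 = 30485 + 12160 = 42645
End of period: [68216, 77040, 42592, 115168, 88245, 82080, 42645]
Period 2.
Births: 77040 * 0.469 = 36132 ; 42592 * 0.39 = 16611 ⇒ total 52743
Group 2: 68216 * 0.963 = 65692
Group 3: 77040 * 0.968 = 74575
Group 4: 42592 * 0.944 = 40207
Group 5: 115168 * 0.954 = 109870
Group 6: 88245 * 0.96 = 84715
Group 7: 82080 * 0.938 + 42645 * 0.256 = 76991 + 10917 = 87908
End of period: [52743, 65692, 74575, 40207, 109870, 84715, 87908]
Period 3.
Births: 65692 * 0.469 = 30810 ; 74575 * 0.39 = 29084 ⇒ total 59894
Group 2: 52743 * 0.963 = 50792
Group 3: 65692 * 0.968 = 63590
Group 4: 74575 * 0.944 = 70399
Group 5: 40207 * 0.954 = 38357
Group 6: 109870 * 0.96 = 105475
Group 7: 84715 * 0.938 + 87908 * 0.256 = 79463 + 22504 = 101967
End of period: [59894, 50792, 63590, 70399, 38357, 105475, 101967]
Period 4.
Births: 50792 * 0.469 = 23821 ; 63590 * 0.39 = 24800 ⇒ total 48621
Group 2: 59894 * 0.963 = 57678
Group 3: 50792 * 0.968 = 49167
Group 4: 63590 * 0.944 = 60029
Group 5: 70399 * 0.954 = 67161
Group 6: 38357 * 0.96 = 36823
Group 7: 105475 * 0.938 + 101967 * 0.256 = 98936 + 26104 = 125040
End of period: [48621, 57678, 49167, 60029, 67161, 36823, 125040]

60029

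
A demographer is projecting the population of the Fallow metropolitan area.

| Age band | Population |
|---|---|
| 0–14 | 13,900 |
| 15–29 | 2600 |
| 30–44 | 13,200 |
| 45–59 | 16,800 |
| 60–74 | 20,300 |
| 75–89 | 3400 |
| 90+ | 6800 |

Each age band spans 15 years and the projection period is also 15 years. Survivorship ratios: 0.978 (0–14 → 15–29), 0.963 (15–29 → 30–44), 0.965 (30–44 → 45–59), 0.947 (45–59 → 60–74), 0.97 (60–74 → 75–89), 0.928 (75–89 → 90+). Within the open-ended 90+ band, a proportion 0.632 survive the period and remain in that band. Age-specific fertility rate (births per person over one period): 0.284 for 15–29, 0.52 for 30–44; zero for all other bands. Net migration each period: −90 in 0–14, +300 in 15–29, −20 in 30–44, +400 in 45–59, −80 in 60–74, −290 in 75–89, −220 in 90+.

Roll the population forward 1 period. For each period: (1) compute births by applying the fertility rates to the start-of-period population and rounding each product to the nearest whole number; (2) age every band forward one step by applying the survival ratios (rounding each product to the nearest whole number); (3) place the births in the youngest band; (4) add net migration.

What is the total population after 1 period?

79492

(Bands numbered youngest = 1 to oldest = 7.)
Period 1.
Births: 2600 * 0.284 = 738  |  13200 * 0.52 = 6864 → 7602
Band 2: 13900 * 0.978 = 13594
Band 3: 2600 * 0.963 = 2504
Band 4: 13200 * 0.965 = 12738
Band 5: 16800 * 0.947 = 15910
Band 6: 20300 * 0.97 = 19691
Band 7: 3400 * 0.928 + 6800 * 0.632 = 3155 + 4298 = 7453
Net migration: Band 1 − 90 → 7512; Band 2 + 300 → 13894; Band 3 − 20 → 2484; Band 4 + 400 → 13138; Band 5 − 80 → 15830; Band 6 − 290 → 19401; Band 7 − 220 → 7233
End of period: [7512, 13894, 2484, 13138, 15830, 19401, 7233]
Total after period 1: 7512 + 13894 + 2484 + 13138 + 15830 + 19401 + 7233 = 79492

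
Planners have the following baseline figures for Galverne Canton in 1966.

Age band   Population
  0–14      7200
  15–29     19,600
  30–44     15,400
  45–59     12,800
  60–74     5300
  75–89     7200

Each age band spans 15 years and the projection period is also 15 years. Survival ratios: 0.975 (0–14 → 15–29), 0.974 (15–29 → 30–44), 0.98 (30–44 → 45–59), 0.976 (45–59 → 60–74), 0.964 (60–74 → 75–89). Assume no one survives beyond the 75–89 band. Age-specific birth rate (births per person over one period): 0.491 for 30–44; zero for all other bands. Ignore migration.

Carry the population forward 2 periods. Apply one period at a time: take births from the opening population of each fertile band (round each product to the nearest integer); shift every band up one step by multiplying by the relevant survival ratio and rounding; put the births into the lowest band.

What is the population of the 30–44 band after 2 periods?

6837

— Period 1 —
Births: 15400 * 0.491 = 7561
15–29: 7200 * 0.975 = 7020
30–44: 19600 * 0.974 = 19090
45–59: 15400 * 0.98 = 15092
60–74: 12800 * 0.976 = 12493
75–89: 5300 * 0.964 = 5109
End of period: [7561, 7020, 19090, 15092, 12493, 5109]
— Period 2 —
Births: 19090 * 0.491 = 9373
15–29: 7561 * 0.975 = 7372
30–44: 7020 * 0.974 = 6837
45–59: 19090 * 0.98 = 18708
60–74: 15092 * 0.976 = 14730
75–89: 12493 * 0.964 = 12043
End of period: [9373, 7372, 6837, 18708, 14730, 12043]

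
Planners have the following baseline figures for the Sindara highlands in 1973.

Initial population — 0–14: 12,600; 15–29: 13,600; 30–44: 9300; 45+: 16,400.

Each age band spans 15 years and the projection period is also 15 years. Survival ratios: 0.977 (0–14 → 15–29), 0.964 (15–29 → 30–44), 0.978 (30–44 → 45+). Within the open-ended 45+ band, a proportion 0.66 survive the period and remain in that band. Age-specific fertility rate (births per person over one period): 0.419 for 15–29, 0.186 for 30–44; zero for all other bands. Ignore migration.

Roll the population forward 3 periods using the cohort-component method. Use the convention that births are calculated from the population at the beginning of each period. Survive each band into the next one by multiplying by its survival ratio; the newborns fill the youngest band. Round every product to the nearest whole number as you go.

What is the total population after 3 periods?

After projecting period 1:
Births: 13600 × 0.419 = 5698  |  9300 × 0.186 = 1730 ⇒ total 7428
15–29: 12600 × 0.977 = 12310
30–44: 13600 × 0.964 = 13110
45+: 9300 × 0.978 + 16400 × 0.66 = 9095 + 10824 = 19919
→ [7428, 12310, 13110, 19919]
After projecting period 2:
Births: 12310 × 0.419 = 5158  |  13110 × 0.186 = 2438 ⇒ total 7596
15–29: 7428 × 0.977 = 7257
30–44: 12310 × 0.964 = 11867
45+: 13110 × 0.978 + 19919 × 0.66 = 12822 + 13147 = 25969
→ [7596, 7257, 11867, 25969]
After projecting period 3:
Births: 7257 × 0.419 = 3041  |  11867 × 0.186 = 2207 ⇒ total 5248
15–29: 7596 × 0.977 = 7421
30–44: 7257 × 0.964 = 6996
45+: 11867 × 0.978 + 25969 × 0.66 = 11606 + 17140 = 28746
→ [5248, 7421, 6996, 28746]
Total after period 3: 5248 + 7421 + 6996 + 28746 = 48411

48411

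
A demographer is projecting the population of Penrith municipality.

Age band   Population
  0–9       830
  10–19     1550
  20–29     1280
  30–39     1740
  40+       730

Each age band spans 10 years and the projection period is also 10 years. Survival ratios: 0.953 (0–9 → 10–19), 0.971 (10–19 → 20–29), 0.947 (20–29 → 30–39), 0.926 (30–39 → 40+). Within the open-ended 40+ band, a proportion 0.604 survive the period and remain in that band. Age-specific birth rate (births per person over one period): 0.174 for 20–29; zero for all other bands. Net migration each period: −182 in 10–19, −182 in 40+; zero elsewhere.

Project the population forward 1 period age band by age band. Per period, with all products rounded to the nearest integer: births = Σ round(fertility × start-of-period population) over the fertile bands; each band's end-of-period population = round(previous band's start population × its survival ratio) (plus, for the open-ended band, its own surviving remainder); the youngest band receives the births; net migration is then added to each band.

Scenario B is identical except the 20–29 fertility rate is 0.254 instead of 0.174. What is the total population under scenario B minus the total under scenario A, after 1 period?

102

Period 1.
Births: 1280 × 0.174 = 223
10–19: 830 × 0.953 = 791
20–29: 1550 × 0.971 = 1505
30–39: 1280 × 0.947 = 1212
40+: 1740 × 0.926 + 730 × 0.604 = 1611 + 441 = 2052
Net migration: 10–19 − 182 → 609; 40+ − 182 → 1870
Giving 223 / 609 / 1505 / 1212 / 1870.
Scenario A total after 1 period: 5419
Scenario B projection —
Period 1.
Births: 1280 × 0.254 = 325
10–19: 830 × 0.953 = 791
20–29: 1550 × 0.971 = 1505
30–39: 1280 × 0.947 = 1212
40+: 1740 × 0.926 + 730 × 0.604 = 1611 + 441 = 2052
Net migration: 10–19 − 182 → 609; 40+ − 182 → 1870
Giving 325 / 609 / 1505 / 1212 / 1870.
Scenario B total after 1 period: 5521
Difference B − A = 5521 − 5419 = 102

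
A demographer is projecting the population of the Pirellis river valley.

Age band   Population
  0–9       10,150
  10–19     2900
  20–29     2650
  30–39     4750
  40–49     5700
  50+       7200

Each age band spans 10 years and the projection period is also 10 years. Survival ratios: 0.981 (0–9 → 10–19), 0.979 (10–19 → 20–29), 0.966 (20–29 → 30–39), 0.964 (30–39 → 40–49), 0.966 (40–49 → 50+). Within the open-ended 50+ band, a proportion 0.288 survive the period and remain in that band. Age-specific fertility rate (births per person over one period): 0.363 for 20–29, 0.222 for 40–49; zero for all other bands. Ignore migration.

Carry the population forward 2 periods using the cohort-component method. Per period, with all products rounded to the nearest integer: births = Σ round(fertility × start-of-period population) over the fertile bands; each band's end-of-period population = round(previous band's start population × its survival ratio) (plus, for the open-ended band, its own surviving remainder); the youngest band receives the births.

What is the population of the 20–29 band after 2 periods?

Period 1:
Births: 2650 × 0.363 = 962, 5700 × 0.222 = 1265 — total 2227
10–19: 10150 × 0.981 = 9957
20–29: 2900 × 0.979 = 2839
30–39: 2650 × 0.966 = 2560
40–49: 4750 × 0.964 = 4579
50+: 5700 × 0.966 + 7200 × 0.288 = 5506 + 2074 = 7580
→ [2227, 9957, 2839, 2560, 4579, 7580]
Period 2:
Births: 2839 × 0.363 = 1031, 4579 × 0.222 = 1017 — total 2048
10–19: 2227 × 0.981 = 2185
20–29: 9957 × 0.979 = 9748
30–39: 2839 × 0.966 = 2742
40–49: 2560 × 0.964 = 2468
50+: 4579 × 0.966 + 7580 × 0.288 = 4423 + 2183 = 6606
→ [2048, 2185, 9748, 2742, 2468, 6606]

9748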